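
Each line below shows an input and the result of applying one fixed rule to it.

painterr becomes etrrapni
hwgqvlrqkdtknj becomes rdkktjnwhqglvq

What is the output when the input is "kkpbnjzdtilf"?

In each case the input is transformed by: swap each adjacent pair of characters (1↔2, 3↔4, ...), then swap the front and back halves of the string.
Starting from "kkpbnjzdtilf": after the first operation, "kkbpjndzitfl"; after the second, "dzitflkkbpjn".

dzitflkkbpjn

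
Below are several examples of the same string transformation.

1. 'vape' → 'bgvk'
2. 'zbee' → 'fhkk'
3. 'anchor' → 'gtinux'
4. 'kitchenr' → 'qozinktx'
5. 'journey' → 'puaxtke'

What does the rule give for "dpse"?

The transformation: shift every letter 6 places forward in the alphabet (wrapping around).
For "dpse" the result is "jvyk".

jvyk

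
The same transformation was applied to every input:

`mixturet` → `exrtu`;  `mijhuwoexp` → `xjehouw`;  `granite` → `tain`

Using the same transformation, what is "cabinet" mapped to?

ebni

The rule is to take characters alternately from the front and the back (1st, last, 2nd, 2nd-last, ...), then delete the first 3 characters.
Doing the same to "cabinet": "ebni".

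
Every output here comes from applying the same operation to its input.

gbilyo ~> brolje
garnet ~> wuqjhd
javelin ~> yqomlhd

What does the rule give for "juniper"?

xusqmlh

The pattern: sort the characters into reverse alphabetical order, then shift every letter 3 places forward in the alphabet (wrapping around).
For "juniper", step one produces "urpnjie"; step two turns that into "xusqmlh".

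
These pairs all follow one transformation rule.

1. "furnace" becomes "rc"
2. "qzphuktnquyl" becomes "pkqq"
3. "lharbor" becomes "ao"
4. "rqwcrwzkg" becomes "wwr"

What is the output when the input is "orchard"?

The pattern: swap the first and last characters, then keep one character in every 3, starting at position 3 (positions 3rd, 6th, 9th, ...).
On "orchard": the first step gives "drcharo", and the second then gives "cr".

cr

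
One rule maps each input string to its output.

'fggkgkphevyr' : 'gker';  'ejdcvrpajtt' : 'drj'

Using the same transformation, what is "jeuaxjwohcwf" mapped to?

What's happening: keep one character in every 3, starting at position 3 (positions 3rd, 6th, 9th, ...).
Applying that to "jeuaxjwohcwf" gives "ujhf".

ujhf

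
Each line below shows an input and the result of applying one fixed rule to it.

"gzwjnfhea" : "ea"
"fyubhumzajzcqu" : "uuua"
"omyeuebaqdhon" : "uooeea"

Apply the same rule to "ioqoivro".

What's happening: sort the characters into reverse alphabetical order, then keep only the vowels.
For "ioqoivro", step one produces "vrqoooii"; step two turns that into "oooii".

oooii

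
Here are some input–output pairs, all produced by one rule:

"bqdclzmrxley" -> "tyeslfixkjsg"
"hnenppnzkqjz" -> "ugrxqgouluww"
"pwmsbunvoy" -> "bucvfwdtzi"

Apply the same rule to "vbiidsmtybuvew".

The rule is to shift every letter 7 places forward in the alphabet (wrapping around), then swap the front and back halves of the string.
Doing the same to "vbiidsmtybuvew": "afibcldcippkzt".

afibcldcippkzt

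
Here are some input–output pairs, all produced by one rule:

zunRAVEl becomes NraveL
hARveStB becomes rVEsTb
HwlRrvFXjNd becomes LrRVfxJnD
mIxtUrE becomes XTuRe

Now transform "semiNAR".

MInar

What's happening: flip the case of every letter, then delete the first 2 characters.
For "semiNAR", step one produces "SEMInar"; step two turns that into "MInar".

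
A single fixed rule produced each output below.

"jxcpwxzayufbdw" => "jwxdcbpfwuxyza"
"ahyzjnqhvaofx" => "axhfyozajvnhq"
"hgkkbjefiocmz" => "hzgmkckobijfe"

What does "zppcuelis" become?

zspiplceu

The transformation: take characters alternately from the front and the back (1st, last, 2nd, 2nd-last, ...).
"zppcuelis" → "zspiplceu".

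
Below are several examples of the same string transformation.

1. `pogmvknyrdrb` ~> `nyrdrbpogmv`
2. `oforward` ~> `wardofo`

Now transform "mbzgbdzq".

The pattern: swap the front and back halves of the string, then delete the last character.
Applying both steps to "mbzgbdzq": "bdzqmbzg", then "bdzqmbz".

bdzqmbz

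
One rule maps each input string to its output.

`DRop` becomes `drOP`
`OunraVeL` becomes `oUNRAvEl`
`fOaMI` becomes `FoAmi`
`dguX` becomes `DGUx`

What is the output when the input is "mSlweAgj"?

Each output is the input with this applied: flip the case of every letter.
For "mSlweAgj" the result is "MsLWEaGJ".

MsLWEaGJ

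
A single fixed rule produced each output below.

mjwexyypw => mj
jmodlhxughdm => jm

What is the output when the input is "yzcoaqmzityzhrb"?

yz

Rule — keep only the first 2 characters.
Doing the same to "yzcoaqmzityzhrb": "yz".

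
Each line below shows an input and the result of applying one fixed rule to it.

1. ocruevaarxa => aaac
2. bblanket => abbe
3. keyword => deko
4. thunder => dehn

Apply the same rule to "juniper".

The pattern: sort the characters into alphabetical order, then keep only the first 4 characters.
Working it through for "juniper": intermediate "eijnpru", final "eijn".

eijn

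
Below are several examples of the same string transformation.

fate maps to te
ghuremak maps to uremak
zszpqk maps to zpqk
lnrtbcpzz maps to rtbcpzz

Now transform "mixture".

The transformation: delete the first 2 characters.
Applying that to "mixture" gives "xture".

xture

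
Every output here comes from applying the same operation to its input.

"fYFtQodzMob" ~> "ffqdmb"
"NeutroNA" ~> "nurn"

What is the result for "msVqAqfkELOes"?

mvafeos

The transformation: keep every other character starting from the first (positions 1st, 3rd, 5th, ...), then convert every letter to lowercase.
For "msVqAqfkELOes" the result is "mvafeos".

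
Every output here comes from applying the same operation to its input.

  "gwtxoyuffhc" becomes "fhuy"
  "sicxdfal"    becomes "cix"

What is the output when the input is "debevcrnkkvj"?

cekv

The transformation: sort the characters into alphabetical order, then keep one character in every 3, starting at position 2 (positions 2nd, 5th, 8th, ...).
On "debevcrnkkvj": the first step gives "bcdeejkknrvv", and the second then gives "cekv".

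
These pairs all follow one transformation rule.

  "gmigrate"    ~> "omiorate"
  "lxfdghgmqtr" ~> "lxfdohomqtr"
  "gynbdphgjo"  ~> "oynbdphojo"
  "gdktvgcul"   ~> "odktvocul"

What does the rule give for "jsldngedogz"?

Looking at the pairs, the operation is to replace every "g" with "o".
So "jsldngedogz" becomes "jsldnoedooz".

jsldnoedooz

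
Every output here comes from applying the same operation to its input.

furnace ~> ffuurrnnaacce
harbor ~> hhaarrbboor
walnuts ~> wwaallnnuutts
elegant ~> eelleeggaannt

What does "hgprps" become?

hhggpprrpps

Each output is the input with this applied: double every character, then delete the last character.
On "hgprps" that produces "hhggpprrpps".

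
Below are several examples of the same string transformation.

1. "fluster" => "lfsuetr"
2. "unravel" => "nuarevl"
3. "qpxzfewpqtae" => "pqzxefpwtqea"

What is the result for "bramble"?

rbmalbe

What's happening: swap each adjacent pair of characters (1↔2, 3↔4, ...).
So "bramble" becomes "rbmalbe".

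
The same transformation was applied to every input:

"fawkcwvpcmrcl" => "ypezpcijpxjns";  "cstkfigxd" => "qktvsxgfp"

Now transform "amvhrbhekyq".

In each case the input is transformed by: reverse the string, then shift every letter 13 places forward in the alphabet (wrapping around) — i.e. ROT13.
Applying both steps to "amvhrbhekyq": "qykehbrhvma", then "dlxruoeuizn".
(Check on "fawkcwvpcmrcl": → "lcrmcpvwckwaf" → "ypezpcijpxjns" ✓)

dlxruoeuizn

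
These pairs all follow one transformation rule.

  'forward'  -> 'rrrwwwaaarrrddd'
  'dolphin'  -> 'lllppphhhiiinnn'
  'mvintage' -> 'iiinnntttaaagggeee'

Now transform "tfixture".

Each output is the input with this applied: delete the first 2 characters, then repeat every character 3 times.
Starting from "tfixture": after the first operation, "ixture"; after the second, "iiixxxtttuuurrreee".

iiixxxtttuuurrreee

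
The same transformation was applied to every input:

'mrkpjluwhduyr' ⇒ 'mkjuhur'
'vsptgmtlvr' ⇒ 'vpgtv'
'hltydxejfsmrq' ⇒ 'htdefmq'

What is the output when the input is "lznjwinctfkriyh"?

Each output is the input with this applied: keep every other character starting from the first (positions 1st, 3rd, 5th, ...).
Applying that to "lznjwinctfkriyh" gives "lnwntkih".

lnwntkih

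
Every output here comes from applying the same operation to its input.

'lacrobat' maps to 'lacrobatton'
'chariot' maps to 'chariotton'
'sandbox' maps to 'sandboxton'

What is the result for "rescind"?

rescindton

The pattern: append "ton".
For "rescind" the result is "rescindton".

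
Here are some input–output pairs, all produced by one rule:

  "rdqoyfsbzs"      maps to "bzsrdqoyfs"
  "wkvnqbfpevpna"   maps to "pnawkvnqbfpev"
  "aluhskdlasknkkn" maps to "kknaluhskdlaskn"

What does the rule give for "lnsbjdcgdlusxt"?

In each case the input is transformed by: move the last 3 characters to the front (rotate right by 3).
For "lnsbjdcgdlusxt" the result is "sxtlnsbjdcgdlu".

sxtlnsbjdcgdlu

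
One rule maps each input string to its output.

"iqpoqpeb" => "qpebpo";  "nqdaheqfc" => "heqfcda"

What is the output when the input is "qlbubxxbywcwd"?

bxxbywcwdbu

What's happening: delete the first 2 characters, then move the first 2 characters to the end (rotate left by 2).
Doing the same to "qlbubxxbywcwd": "bxxbywcwdbu".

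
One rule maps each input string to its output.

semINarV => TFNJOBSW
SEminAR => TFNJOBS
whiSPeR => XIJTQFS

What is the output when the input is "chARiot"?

DIBSJPU

In each case the input is transformed by: shift every letter 1 place forward in the alphabet (wrapping around), then convert every letter to uppercase.
Applying both steps to "chARiot": "diBSjpu", then "DIBSJPU".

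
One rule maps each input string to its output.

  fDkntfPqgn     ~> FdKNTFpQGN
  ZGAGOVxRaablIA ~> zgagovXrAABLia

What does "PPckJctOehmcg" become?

The rule is to flip the case of every letter.
So "PPckJctOehmcg" becomes "ppCKjCToEHMCG".

ppCKjCToEHMCG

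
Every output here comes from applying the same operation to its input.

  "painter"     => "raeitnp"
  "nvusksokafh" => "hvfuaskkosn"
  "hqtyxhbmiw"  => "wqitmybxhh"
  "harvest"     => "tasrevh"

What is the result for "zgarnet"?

The transformation: take characters alternately from the front and the back (1st, last, 2nd, 2nd-last, ...), then move the first character to the end.
For "zgarnet", step one produces "ztgeanr"; step two turns that into "tgeanrz".
(Check on "nvusksokafh": → "nhvfuaskkos" → "hvfuaskkosn" ✓)

tgeanrz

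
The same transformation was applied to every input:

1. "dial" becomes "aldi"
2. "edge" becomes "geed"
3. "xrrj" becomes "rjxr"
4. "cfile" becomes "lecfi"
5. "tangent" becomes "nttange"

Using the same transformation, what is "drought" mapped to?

htdroug

Rule — move the last 2 characters to the front (rotate right by 2).
For "drought" the result is "htdroug".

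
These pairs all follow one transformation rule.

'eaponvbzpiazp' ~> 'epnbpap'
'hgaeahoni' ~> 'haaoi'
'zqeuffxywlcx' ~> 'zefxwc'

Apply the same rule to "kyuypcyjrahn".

kupyrh

Each output is the input with this applied: keep every other character starting from the first (positions 1st, 3rd, 5th, ...).
"kyuypcyjrahn" → "kupyrh".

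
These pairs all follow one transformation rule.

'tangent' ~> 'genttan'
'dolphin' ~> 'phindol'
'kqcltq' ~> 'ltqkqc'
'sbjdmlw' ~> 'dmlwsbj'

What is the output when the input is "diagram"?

gramdia

The rule is to move the first 3 characters to the end (rotate left by 3).
On "diagram" that produces "gramdia".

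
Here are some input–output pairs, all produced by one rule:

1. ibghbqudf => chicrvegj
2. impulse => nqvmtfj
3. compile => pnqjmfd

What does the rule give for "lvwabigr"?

The rule is to move the first character to the end, then shift every letter 1 place forward in the alphabet (wrapping around).
Starting from "lvwabigr": after the first operation, "vwabigrl"; after the second, "wxbcjhsm".
(Check on "impulse": → "mpulsei" → "nqvmtfj" ✓)

wxbcjhsm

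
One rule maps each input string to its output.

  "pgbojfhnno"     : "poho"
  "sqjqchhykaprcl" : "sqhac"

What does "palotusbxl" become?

What's happening: keep one character in every 3, starting at position 1 (positions 1st, 4th, 7th, ...).
So "palotusbxl" becomes "posl".

posl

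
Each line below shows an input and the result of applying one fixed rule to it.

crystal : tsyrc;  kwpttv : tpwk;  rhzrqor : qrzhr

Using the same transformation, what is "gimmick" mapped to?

The pattern: delete the last 2 characters, then reverse the string.
"gimmick" → "gimmi" → "immig".

immig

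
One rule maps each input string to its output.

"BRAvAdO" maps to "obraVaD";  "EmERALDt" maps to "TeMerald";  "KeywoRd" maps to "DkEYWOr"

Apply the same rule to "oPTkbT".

tOptKB

In each case the input is transformed by: flip the case of every letter, then move the last character to the front.
On "oPTkbT": the first step gives "OptKBt", and the second then gives "tOptKB".
(Check on "EmERALDt": → "eMeraldT" → "TeMerald" ✓)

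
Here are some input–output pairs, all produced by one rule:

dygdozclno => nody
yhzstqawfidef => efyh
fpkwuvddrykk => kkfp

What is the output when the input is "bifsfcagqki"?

kibi

Looking at the pairs, the operation is to move the first 2 characters to the end (rotate left by 2), then keep only the last 4 characters.
Working it through for "bifsfcagqki": intermediate "fsfcagqkibi", final "kibi".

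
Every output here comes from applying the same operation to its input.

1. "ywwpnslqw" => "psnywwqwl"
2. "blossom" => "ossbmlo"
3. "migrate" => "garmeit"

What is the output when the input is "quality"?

Rule — take characters alternately from the front and the back (1st, last, 2nd, 2nd-last, ...), then move the last 3 characters to the front (rotate right by 3).
"quality" → "qyutail" → "ailqyut".

ailqyut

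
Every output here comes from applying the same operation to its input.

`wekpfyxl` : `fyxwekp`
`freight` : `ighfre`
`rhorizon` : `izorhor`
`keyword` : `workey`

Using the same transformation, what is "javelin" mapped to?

Rule — delete the last character, then move the last 3 characters to the front (rotate right by 3).
"javelin" → "javeli" → "elijav".

elijav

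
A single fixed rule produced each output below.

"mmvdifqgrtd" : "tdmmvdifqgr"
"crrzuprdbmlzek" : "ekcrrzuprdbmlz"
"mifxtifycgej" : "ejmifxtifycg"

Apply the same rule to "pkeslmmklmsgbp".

bppkeslmmklmsg

Looking at the pairs, the operation is to move the last 2 characters to the front (rotate right by 2).
Applying that to "pkeslmmklmsgbp" gives "bppkeslmmklmsg".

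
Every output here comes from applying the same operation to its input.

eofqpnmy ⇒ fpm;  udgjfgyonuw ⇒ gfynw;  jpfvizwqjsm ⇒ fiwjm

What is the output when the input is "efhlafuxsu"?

Looking at the pairs, the operation is to delete the first character, then keep every other character starting from the second (positions 2nd, 4th, 6th, ...).
"efhlafuxsu" → "fhlafuxsu" → "haus".

haus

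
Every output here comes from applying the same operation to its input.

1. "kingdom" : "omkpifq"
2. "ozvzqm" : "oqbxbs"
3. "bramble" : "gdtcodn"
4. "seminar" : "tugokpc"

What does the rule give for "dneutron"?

pfpgwvtq

The pattern: move the last character to the front, then shift every letter 2 places forward in the alphabet (wrapping around).
Working it through for "dneutron": intermediate "ndneutro", final "pfpgwvtq".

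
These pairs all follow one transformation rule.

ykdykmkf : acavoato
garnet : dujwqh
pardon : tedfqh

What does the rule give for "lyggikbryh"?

arhoxbowwy

The pattern: shift every letter 10 places backward in the alphabet (wrapping around), then swap the front and back halves of the string.
Applying both steps to "lyggikbryh": "bowwyarhox", then "arhoxbowwy".
(Check on "ykdykmkf": → "oatoacav" → "acavoato" ✓)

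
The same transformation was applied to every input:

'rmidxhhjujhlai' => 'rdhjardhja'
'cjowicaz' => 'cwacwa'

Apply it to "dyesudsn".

dssdss

Rule — keep one character in every 3, starting at position 1 (positions 1st, 4th, 7th, ...), then write the whole string twice.
Working it through for "dyesudsn": intermediate "dss", final "dssdss".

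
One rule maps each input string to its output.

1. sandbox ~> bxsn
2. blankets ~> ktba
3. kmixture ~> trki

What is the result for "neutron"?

rnnu

Rule — keep every other character starting from the first (positions 1st, 3rd, 5th, ...), then move the first 2 characters to the end (rotate left by 2).
Working it through for "neutron": intermediate "nurn", final "rnnu".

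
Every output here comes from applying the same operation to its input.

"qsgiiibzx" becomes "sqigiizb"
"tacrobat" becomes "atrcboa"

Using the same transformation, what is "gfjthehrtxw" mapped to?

Each output is the input with this applied: delete the last character, then swap each adjacent pair of characters (1↔2, 3↔4, ...).
On "gfjthehrtxw" that produces "fgtjehrhxt".

fgtjehrhxt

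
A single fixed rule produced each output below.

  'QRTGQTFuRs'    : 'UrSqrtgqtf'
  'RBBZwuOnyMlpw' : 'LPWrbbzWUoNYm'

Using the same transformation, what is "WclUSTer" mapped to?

The rule is to move the last 3 characters to the front (rotate right by 3), then flip the case of every letter.
Starting from "WclUSTer": after the first operation, "TerWclUS"; after the second, "tERwCLus".

tERwCLus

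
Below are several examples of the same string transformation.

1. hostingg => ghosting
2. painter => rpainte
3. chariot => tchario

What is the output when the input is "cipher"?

rciphe

Each output is the input with this applied: move the last character to the front.
Applying that to "cipher" gives "rciphe".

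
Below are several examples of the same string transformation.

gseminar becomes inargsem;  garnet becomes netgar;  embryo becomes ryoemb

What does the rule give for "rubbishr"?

ishrrubb

The transformation: swap the front and back halves of the string.
Doing the same to "rubbishr": "ishrrubb".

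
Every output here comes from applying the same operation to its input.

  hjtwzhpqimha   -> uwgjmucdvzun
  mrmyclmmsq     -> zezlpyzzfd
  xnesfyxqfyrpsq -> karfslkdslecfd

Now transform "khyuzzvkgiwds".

The rule is to shift every letter 13 places forward in the alphabet (wrapping around) — i.e. ROT13.
Doing the same to "khyuzzvkgiwds": "xulhmmixtvjqf".

xulhmmixtvjqf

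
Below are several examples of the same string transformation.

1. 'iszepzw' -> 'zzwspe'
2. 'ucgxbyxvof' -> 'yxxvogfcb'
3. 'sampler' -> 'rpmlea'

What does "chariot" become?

troiha

What's happening: delete the first character, then sort the characters into reverse alphabetical order.
On "chariot": the first step gives "hariot", and the second then gives "troiha".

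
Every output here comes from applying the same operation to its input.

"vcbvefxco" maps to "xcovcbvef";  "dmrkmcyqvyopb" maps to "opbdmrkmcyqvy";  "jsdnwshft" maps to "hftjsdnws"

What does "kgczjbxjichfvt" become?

fvtkgczjbxjich

The pattern: move the last 3 characters to the front (rotate right by 3).
For "kgczjbxjichfvt" the result is "fvtkgczjbxjich".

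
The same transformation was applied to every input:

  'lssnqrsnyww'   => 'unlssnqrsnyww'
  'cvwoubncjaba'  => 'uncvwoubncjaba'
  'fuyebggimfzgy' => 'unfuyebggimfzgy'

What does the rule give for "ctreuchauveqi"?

unctreuchauveqi

Looking at the pairs, the operation is to prepend "un".
So "ctreuchauveqi" becomes "unctreuchauveqi".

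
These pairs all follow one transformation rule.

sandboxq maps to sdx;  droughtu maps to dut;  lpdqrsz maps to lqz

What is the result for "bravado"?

bvo

In each case the input is transformed by: keep one character in every 3, starting at position 1 (positions 1st, 4th, 7th, ...).
On "bravado" that produces "bvo".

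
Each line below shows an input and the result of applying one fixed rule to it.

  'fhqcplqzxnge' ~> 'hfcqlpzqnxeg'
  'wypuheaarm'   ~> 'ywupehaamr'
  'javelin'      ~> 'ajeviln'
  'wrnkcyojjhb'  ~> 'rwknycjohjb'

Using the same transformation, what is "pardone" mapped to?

apdrnoe

Looking at the pairs, the operation is to swap each adjacent pair of characters (1↔2, 3↔4, ...).
For "pardone" the result is "apdrnoe".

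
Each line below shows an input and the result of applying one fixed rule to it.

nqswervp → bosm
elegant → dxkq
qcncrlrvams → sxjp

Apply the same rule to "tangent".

dbkq

The pattern: shift every letter 3 places backward in the alphabet (wrapping around), then keep only the last 4 characters.
Working it through for "tangent": intermediate "qxkdbkq", final "dbkq".
(Check on "qcncrlrvams": → "nzkzoiosxjp" → "sxjp" ✓)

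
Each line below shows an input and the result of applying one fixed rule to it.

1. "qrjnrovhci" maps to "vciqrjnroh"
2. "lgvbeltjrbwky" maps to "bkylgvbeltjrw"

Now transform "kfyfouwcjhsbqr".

sqrkfyfouwcjhb

The transformation: move the last 3 characters to the front (rotate right by 3), then swap the first and last characters.
"kfyfouwcjhsbqr" → "sqrkfyfouwcjhb".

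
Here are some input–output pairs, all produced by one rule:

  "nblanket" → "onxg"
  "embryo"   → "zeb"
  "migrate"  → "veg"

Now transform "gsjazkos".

The pattern: keep every other character starting from the second (positions 2nd, 4th, 6th, ...), then shift every letter 13 places forward in the alphabet (wrapping around) — i.e. ROT13.
"gsjazkos" → "saks" → "fnxf".

fnxf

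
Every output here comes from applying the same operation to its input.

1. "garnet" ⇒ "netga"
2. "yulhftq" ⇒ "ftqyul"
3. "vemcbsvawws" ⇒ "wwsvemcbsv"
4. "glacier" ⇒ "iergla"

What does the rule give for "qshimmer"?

merqshi

What's happening: move the last 3 characters to the front (rotate right by 3), then delete the last character.
For "qshimmer" the result is "merqshi".
(Check on "glacier": → "ierglac" → "iergla" ✓)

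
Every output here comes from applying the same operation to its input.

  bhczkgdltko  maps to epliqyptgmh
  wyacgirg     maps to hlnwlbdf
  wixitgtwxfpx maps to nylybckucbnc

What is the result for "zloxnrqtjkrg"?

cswvyopwleqt

The pattern: move the first 3 characters to the end (rotate left by 3), then shift every letter 5 places forward in the alphabet (wrapping around).
So "zloxnrqtjkrg" becomes "cswvyopwleqt".
(Check on "bhczkgdltko": → "zkgdltkobhc" → "epliqyptgmh" ✓)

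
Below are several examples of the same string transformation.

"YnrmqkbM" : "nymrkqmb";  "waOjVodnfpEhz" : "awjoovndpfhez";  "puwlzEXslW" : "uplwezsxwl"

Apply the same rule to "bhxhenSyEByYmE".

hbhxneysbeyyem

In each case the input is transformed by: swap each adjacent pair of characters (1↔2, 3↔4, ...), then convert every letter to lowercase.
On "bhxhenSyEByYmE": the first step gives "hbhxneySBEYyEm", and the second then gives "hbhxneysbeyyem".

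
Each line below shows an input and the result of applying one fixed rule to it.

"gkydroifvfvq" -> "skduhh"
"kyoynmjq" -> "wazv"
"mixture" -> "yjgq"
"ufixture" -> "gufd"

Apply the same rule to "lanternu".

The transformation: shift every letter 12 places forward in the alphabet (wrapping around), then keep every other character starting from the first (positions 1st, 3rd, 5th, ...).
On "lanternu" that produces "xzqz".

xzqz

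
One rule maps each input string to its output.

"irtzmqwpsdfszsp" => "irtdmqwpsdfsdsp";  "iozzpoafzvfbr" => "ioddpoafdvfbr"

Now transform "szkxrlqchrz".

sdkxrlqchrd

In each case the input is transformed by: replace every "z" with "d".
Doing the same to "szkxrlqchrz": "sdkxrlqchrd".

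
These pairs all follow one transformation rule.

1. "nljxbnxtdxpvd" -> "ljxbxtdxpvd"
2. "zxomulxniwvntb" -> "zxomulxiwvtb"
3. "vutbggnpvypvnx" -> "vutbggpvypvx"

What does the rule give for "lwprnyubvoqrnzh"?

Looking at the pairs, the operation is to remove every "n".
For "lwprnyubvoqrnzh" the result is "lwpryubvoqrzh".

lwpryubvoqrzh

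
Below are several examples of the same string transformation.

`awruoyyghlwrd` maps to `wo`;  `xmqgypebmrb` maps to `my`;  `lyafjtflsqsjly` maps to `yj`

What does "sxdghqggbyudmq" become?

xh

In each case the input is transformed by: keep one character in every 3, starting at position 2 (positions 2nd, 5th, 8th, ...), then keep only the first 2 characters.
Applying both steps to "sxdghqggbyudmq": "xhguq", then "xh".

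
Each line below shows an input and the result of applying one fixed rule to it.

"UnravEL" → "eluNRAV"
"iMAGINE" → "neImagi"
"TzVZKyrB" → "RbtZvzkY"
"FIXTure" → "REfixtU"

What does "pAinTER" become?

erPaINt

In each case the input is transformed by: move the last 2 characters to the front (rotate right by 2), then flip the case of every letter.
"pAinTER" → "ERpAinT" → "erPaINt".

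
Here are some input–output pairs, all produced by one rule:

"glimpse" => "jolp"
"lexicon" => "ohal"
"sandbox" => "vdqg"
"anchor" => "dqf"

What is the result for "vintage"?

Looking at the pairs, the operation is to shift every letter 3 places forward in the alphabet (wrapping around), then delete the last 3 characters.
Applying both steps to "vintage": "ylqwdjh", then "ylqw".

ylqw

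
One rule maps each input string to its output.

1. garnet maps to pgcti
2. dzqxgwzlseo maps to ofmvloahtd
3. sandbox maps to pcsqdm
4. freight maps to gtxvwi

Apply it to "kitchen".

xirwtc

The rule is to shift every letter 11 places backward in the alphabet (wrapping around), then delete the first character.
For "kitchen", step one produces "zxirwtc"; step two turns that into "xirwtc".
(Check on "dzqxgwzlseo": → "sofmvloahtd" → "ofmvloahtd" ✓)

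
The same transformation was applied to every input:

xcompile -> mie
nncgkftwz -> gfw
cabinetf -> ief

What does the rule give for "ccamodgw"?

The transformation: delete the first 3 characters, then keep every other character starting from the first (positions 1st, 3rd, 5th, ...).
For "ccamodgw", step one produces "modgw"; step two turns that into "mdw".
(Check on "xcompile": → "mpile" → "mie" ✓)

mdw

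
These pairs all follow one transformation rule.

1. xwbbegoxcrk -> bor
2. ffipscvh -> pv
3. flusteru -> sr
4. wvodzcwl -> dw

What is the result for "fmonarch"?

The transformation: delete the first character, then keep one character in every 3, starting at position 3 (positions 3rd, 6th, 9th, ...).
On "fmonarch": the first step gives "monarch", and the second then gives "nc".
(Check on "xwbbegoxcrk": → "wbbegoxcrk" → "bor" ✓)

nc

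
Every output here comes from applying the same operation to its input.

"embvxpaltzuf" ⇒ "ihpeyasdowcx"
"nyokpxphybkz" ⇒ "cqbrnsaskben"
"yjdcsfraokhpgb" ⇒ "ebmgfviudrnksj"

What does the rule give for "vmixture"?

hyplawxu

Each output is the input with this applied: move the last character to the front, then shift every letter 3 places forward in the alphabet (wrapping around).
On "vmixture" that produces "hyplawxu".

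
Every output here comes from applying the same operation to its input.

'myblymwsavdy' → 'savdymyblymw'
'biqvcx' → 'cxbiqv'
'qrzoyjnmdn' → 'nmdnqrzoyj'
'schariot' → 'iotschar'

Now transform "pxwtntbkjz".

Each output is the input with this applied: move the first character to the end, then swap the front and back halves of the string.
Applying both steps to "pxwtntbkjz": "xwtntbkjzp", then "bkjzpxwtnt".

bkjzpxwtnt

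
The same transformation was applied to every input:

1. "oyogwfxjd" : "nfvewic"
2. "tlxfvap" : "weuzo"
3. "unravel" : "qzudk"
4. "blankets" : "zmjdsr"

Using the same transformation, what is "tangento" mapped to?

mfdmsn

In each case the input is transformed by: delete the first 2 characters, then shift every letter 1 place backward in the alphabet (wrapping around).
Applying both steps to "tangento": "ngento", then "mfdmsn".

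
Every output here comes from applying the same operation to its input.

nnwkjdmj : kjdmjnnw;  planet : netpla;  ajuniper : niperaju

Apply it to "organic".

anicorg

The transformation: move the first 3 characters to the end (rotate left by 3).
Doing the same to "organic": "anicorg".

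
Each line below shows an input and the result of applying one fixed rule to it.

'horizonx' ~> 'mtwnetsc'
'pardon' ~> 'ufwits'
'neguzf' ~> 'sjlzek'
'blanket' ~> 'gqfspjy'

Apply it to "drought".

iwtzlmy

Each output is the input with this applied: shift every letter 5 places forward in the alphabet (wrapping around).
On "drought" that produces "iwtzlmy".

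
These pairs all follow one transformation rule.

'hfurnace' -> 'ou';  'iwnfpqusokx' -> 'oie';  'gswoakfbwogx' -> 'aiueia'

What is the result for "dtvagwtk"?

uae

The rule is to shift every letter 6 places backward in the alphabet (wrapping around), then keep only the vowels.
So "dtvagwtk" becomes "uae".
(Check on "gswoakfbwogx": → "amqiuezvqiar" → "aiueia" ✓)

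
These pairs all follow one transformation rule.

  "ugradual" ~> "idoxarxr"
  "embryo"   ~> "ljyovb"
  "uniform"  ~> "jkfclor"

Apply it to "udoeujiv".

The transformation: shift every letter 3 places backward in the alphabet (wrapping around), then swap the first and last characters.
Applying that to "udoeujiv" gives "salbrgfr".

salbrgfr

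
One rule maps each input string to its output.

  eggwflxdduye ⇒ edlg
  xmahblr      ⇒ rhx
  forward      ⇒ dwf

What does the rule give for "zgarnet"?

trz

The transformation: reverse the string, then keep one character in every 3, starting at position 1 (positions 1st, 4th, 7th, ...).
"zgarnet" → "trz".
(Check on "eggwflxdduye": → "eyuddxlfwgge" → "edlg" ✓)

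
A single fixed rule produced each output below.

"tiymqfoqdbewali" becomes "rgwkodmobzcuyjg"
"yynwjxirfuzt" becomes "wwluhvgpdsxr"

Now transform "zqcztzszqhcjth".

xoaxrxqxofahrf

The transformation: shift every letter 2 places backward in the alphabet (wrapping around).
On "zqcztzszqhcjth" that produces "xoaxrxqxofahrf".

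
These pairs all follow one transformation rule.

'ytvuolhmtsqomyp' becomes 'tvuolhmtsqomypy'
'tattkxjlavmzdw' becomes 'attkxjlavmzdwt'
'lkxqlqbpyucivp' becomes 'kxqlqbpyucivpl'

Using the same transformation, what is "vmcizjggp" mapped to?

In each case the input is transformed by: move the first character to the end.
On "vmcizjggp" that produces "mcizjggpv".

mcizjggpv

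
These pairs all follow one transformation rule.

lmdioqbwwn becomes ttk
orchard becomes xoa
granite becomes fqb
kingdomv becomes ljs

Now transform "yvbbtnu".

Looking at the pairs, the operation is to shift every letter 3 places backward in the alphabet (wrapping around), then keep only the last 3 characters.
Doing the same to "yvbbtnu": "qkr".

qkr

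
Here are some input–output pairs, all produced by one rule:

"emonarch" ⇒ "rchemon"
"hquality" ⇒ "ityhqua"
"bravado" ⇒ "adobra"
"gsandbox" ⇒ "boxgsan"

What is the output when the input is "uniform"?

The pattern: move the last 3 characters to the front (rotate right by 3), then delete the last character.
Applying both steps to "uniform": "ormunif", then "ormuni".

ormuni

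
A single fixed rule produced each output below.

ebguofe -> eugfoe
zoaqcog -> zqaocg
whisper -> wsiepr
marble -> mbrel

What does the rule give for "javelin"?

The pattern: swap each adjacent pair of characters (1↔2, 3↔4, ...), then delete the first character.
Applying both steps to "javelin": "ajeviln", then "jeviln".

jeviln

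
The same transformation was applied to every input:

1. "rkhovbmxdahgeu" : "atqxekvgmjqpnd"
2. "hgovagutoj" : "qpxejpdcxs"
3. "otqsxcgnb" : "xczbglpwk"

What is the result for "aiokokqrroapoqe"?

jrxtxtzaaxjyxzn

Looking at the pairs, the operation is to shift every letter 9 places forward in the alphabet (wrapping around).
So "aiokokqrroapoqe" becomes "jrxtxtzaaxjyxzn".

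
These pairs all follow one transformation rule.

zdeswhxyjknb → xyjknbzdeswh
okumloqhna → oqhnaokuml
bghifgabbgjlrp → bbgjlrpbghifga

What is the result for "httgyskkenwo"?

In each case the input is transformed by: swap the front and back halves of the string.
Applying that to "httgyskkenwo" gives "kkenwohttgys".

kkenwohttgys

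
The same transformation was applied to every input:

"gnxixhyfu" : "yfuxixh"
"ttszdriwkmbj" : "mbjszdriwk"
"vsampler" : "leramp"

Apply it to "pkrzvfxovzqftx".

ftxrzvfxovzq

Each output is the input with this applied: delete the first 2 characters, then move the last 3 characters to the front (rotate right by 3).
"pkrzvfxovzqftx" → "rzvfxovzqftx" → "ftxrzvfxovzq".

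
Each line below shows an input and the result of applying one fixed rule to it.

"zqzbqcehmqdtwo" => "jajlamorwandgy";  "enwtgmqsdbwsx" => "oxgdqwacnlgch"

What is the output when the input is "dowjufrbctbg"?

Rule — shift every letter 10 places forward in the alphabet (wrapping around).
For "dowjufrbctbg" the result is "nygtepblmdlq".

nygtepblmdlq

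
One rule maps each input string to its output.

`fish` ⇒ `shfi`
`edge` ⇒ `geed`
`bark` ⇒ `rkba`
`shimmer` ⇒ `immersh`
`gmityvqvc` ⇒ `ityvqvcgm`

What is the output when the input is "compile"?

Looking at the pairs, the operation is to move the first 2 characters to the end (rotate left by 2).
"compile" → "mpileco".

mpileco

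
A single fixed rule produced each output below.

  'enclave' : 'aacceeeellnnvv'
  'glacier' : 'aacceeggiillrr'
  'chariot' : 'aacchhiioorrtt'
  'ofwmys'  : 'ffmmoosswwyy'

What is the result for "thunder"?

The transformation: sort the characters into alphabetical order, then double every character.
On "thunder": the first step gives "dehnrtu", and the second then gives "ddeehhnnrrttuu".

ddeehhnnrrttuu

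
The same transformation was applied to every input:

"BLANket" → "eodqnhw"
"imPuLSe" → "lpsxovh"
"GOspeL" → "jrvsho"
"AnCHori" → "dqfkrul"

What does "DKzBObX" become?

gncerea

Rule — shift every letter 3 places forward in the alphabet (wrapping around), then convert every letter to lowercase.
Working it through for "DKzBObX": intermediate "GNcEReA", final "gncerea".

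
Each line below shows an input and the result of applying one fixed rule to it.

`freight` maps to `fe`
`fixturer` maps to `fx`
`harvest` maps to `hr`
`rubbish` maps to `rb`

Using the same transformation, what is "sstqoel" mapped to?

The transformation: keep every other character starting from the first (positions 1st, 3rd, 5th, ...), then keep only the first 2 characters.
For "sstqoel", step one produces "stol"; step two turns that into "st".
(Check on "freight": → "fegt" → "fe" ✓)

st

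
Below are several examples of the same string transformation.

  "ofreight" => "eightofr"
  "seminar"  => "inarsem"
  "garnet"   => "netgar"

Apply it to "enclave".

laveenc

The pattern: move the first 3 characters to the end (rotate left by 3).
"enclave" → "laveenc".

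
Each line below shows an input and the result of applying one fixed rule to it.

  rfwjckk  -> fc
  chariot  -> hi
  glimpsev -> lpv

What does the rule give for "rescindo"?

eio

The rule is to keep one character in every 3, starting at position 2 (positions 2nd, 5th, 8th, ...).
"rescindo" → "eio".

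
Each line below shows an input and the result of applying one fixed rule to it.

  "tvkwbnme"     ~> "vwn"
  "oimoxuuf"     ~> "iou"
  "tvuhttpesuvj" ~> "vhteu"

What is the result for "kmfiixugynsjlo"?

Each output is the input with this applied: keep every other character starting from the second (positions 2nd, 4th, 6th, ...), then delete the last character.
"kmfiixugynsjlo" → "mixgnjo" → "mixgnj".

mixgnj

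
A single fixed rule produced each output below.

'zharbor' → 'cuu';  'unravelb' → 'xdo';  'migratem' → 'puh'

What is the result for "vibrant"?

Each output is the input with this applied: keep one character in every 3, starting at position 1 (positions 1st, 4th, 7th, ...), then shift every letter 3 places forward in the alphabet (wrapping around).
For "vibrant", step one produces "vrt"; step two turns that into "yuw".

yuw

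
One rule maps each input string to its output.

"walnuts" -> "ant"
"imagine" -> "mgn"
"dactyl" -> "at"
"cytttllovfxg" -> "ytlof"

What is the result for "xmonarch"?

The pattern: delete the last character, then keep every other character starting from the second (positions 2nd, 4th, 6th, ...).
On "xmonarch": the first step gives "xmonarc", and the second then gives "mnr".

mnr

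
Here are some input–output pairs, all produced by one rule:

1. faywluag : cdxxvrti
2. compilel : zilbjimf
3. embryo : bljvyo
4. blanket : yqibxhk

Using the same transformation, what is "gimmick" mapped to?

dhfzjfj

In each case the input is transformed by: shift every letter 3 places backward in the alphabet (wrapping around), then take characters alternately from the front and the back (1st, last, 2nd, 2nd-last, ...).
"gimmick" → "dfjjfzh" → "dhfzjfj".
(Check on "embryo": → "bjyovl" → "bljvyo" ✓)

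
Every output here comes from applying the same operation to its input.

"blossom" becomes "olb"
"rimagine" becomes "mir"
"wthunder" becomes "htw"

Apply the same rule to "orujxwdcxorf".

uro

Looking at the pairs, the operation is to reverse the string, then keep only the last 3 characters.
"orujxwdcxorf" → "froxcdwxjuro" → "uro".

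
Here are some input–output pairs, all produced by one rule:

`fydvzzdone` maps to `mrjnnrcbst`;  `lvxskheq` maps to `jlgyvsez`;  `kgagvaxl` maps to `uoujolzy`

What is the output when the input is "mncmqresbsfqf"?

bqaefsgpgteta

Rule — move the first character to the end, then shift every letter 12 places backward in the alphabet (wrapping around).
Working it through for "mncmqresbsfqf": intermediate "ncmqresbsfqfm", final "bqaefsgpgteta".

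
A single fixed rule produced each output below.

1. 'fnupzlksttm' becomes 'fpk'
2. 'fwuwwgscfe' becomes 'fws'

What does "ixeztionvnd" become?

What's happening: delete the last 2 characters, then keep one character in every 3, starting at position 1 (positions 1st, 4th, 7th, ...).
"ixeztionvnd" → "ixeztionv" → "izo".

izo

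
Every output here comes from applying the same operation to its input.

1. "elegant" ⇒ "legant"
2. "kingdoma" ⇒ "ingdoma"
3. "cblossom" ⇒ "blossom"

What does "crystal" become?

In each case the input is transformed by: delete the first character.
Applying that to "crystal" gives "rystal".

rystal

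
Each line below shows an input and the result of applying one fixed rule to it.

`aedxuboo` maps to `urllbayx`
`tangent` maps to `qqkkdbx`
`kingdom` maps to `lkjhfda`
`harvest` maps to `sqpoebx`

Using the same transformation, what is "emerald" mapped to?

ojibbax

Looking at the pairs, the operation is to sort the characters into reverse alphabetical order, then shift every letter 3 places backward in the alphabet (wrapping around).
For "emerald", step one produces "rmleeda"; step two turns that into "ojibbax".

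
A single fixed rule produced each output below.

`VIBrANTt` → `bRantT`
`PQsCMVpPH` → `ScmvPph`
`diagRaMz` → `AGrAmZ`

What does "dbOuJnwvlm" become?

What's happening: flip the case of every letter, then delete the first 2 characters.
Doing the same to "dbOuJnwvlm": "oUjNWVLM".
(Check on "diagRaMz": → "DIAGrAmZ" → "AGrAmZ" ✓)

oUjNWVLM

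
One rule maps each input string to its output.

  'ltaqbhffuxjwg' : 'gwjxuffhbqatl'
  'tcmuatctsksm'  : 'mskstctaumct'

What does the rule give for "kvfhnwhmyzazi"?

The pattern: reverse the string.
So "kvfhnwhmyzazi" becomes "izazymhwnhfvk".

izazymhwnhfvk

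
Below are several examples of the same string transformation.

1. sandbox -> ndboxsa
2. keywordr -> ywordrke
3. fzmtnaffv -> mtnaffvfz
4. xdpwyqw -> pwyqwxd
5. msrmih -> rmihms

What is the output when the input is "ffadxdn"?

adxdnff

The pattern: move the first 2 characters to the end (rotate left by 2).
Applying that to "ffadxdn" gives "adxdnff".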